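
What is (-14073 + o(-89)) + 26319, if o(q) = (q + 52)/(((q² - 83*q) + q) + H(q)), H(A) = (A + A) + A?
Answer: 183102155/14952 ≈ 12246.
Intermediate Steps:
H(A) = 3*A (H(A) = 2*A + A = 3*A)
o(q) = (52 + q)/(q² - 79*q) (o(q) = (q + 52)/(((q² - 83*q) + q) + 3*q) = (52 + q)/((q² - 82*q) + 3*q) = (52 + q)/(q² - 79*q))
(-14073 + o(-89)) + 26319 = (-14073 + (52 - 89)/((-89)*(-79 - 89))) + 26319 = (-14073 - 1/89*(-37)/(-168)) + 26319 = (-14073 - 1/89*(-1/168)*(-37)) + 26319 = (-14073 - 37/14952) + 26319 = -210419533/14952 + 26319 = 183102155/14952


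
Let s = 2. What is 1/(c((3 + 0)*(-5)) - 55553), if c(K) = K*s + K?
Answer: -1/55598 ≈ -1.7986e-5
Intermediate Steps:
c(K) = 3*K (c(K) = K*2 + K = 2*K + K = 3*K)
1/(c((3 + 0)*(-5)) - 55553) = 1/(3*((3 + 0)*(-5)) - 55553) = 1/(3*(3*(-5)) - 55553) = 1/(3*(-15) - 55553) = 1/(-45 - 55553) = 1/(-55598) = -1/55598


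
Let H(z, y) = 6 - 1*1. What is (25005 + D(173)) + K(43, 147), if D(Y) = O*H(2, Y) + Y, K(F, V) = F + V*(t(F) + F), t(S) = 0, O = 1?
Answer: 31547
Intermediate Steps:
H(z, y) = 5 (H(z, y) = 6 - 1 = 5)
K(F, V) = F + F*V (K(F, V) = F + V*(0 + F) = F + V*F = F + F*V)
D(Y) = 5 + Y (D(Y) = 1*5 + Y = 5 + Y)
(25005 + D(173)) + K(43, 147) = (25005 + (5 + 173)) + 43*(1 + 147) = (25005 + 178) + 43*148 = 25183 + 6364 = 31547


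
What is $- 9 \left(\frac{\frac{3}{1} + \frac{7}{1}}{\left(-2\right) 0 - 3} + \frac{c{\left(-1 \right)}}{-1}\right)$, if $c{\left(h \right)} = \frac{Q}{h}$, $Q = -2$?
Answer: $48$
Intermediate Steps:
$c{\left(h \right)} = - \frac{2}{h}$
$- 9 \left(\frac{\frac{3}{1} + \frac{7}{1}}{\left(-2\right) 0 - 3} + \frac{c{\left(-1 \right)}}{-1}\right) = - 9 \left(\frac{\frac{3}{1} + \frac{7}{1}}{\left(-2\right) 0 - 3} + \frac{\left(-2\right) \frac{1}{-1}}{-1}\right) = - 9 \left(\frac{3 \cdot 1 + 7 \cdot 1}{0 - 3} + \left(-2\right) \left(-1\right) \left(-1\right)\right) = - 9 \left(\frac{3 + 7}{-3} + 2 \left(-1\right)\right) = - 9 \left(10 \left(- \frac{1}{3}\right) - 2\right) = - 9 \left(- \frac{10}{3} - 2\right) = \left(-9\right) \left(- \frac{16}{3}\right) = 48$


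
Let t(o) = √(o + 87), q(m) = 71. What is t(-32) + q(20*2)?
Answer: 71 + √55 ≈ 78.416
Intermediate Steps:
t(o) = √(87 + o)
t(-32) + q(20*2) = √(87 - 32) + 71 = √55 + 71 = 71 + √55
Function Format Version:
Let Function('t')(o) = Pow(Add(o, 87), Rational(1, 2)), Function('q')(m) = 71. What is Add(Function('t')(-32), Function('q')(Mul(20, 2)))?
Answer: Add(71, Pow(55, Rational(1, 2))) ≈ 78.416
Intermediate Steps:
Function('t')(o) = Pow(Add(87, o), Rational(1, 2))
Add(Function('t')(-32), Function('q')(Mul(20, 2))) = Add(Pow(Add(87, -32), Rational(1, 2)), 71) = Add(Pow(55, Rational(1, 2)), 71) = Add(71, Pow(55, Rational(1, 2)))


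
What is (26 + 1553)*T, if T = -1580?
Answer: -2494820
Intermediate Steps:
(26 + 1553)*T = (26 + 1553)*(-1580) = 1579*(-1580) = -2494820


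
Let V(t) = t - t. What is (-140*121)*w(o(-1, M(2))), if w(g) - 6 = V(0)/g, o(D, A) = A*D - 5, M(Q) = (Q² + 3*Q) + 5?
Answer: -101640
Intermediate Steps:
V(t) = 0
M(Q) = 5 + Q² + 3*Q
o(D, A) = -5 + A*D
w(g) = 6 (w(g) = 6 + 0/g = 6 + 0 = 6)
(-140*121)*w(o(-1, M(2))) = -140*121*6 = -16940*6 = -101640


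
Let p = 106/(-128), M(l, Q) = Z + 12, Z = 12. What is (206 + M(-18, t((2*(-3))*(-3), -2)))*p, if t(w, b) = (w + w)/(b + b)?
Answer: -6095/32 ≈ -190.47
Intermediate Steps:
t(w, b) = w/b (t(w, b) = (2*w)/((2*b)) = (2*w)*(1/(2*b)) = w/b)
M(l, Q) = 24 (M(l, Q) = 12 + 12 = 24)
p = -53/64 (p = 106*(-1/128) = -53/64 ≈ -0.82813)
(206 + M(-18, t((2*(-3))*(-3), -2)))*p = (206 + 24)*(-53/64) = 230*(-53/64) = -6095/32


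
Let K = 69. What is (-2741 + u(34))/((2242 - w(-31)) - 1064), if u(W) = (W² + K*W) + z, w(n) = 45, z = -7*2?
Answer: 747/1133 ≈ 0.65931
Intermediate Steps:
z = -14
u(W) = -14 + W² + 69*W (u(W) = (W² + 69*W) - 14 = -14 + W² + 69*W)
(-2741 + u(34))/((2242 - w(-31)) - 1064) = (-2741 + (-14 + 34² + 69*34))/((2242 - 1*45) - 1064) = (-2741 + (-14 + 1156 + 2346))/((2242 - 45) - 1064) = (-2741 + 3488)/(2197 - 1064) = 747/1133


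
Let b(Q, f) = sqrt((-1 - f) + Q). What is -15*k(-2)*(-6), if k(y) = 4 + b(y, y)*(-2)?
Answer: 360 - 180*I ≈ 360.0 - 180.0*I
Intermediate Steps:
b(Q, f) = sqrt(-1 + Q - f)
k(y) = 4 - 2*I (k(y) = 4 + sqrt(-1 + y - y)*(-2) = 4 + sqrt(-1)*(-2) = 4 + I*(-2) = 4 - 2*I)
-15*k(-2)*(-6) = -15*(4 - 2*I)*(-6) = (-60 + 30*I)*(-6) = 360 - 180*I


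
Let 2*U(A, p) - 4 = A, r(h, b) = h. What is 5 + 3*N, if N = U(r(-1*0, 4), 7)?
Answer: 11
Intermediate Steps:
U(A, p) = 2 + A/2
N = 2 (N = 2 + (-1*0)/2 = 2 + (½)*0 = 2 + 0 = 2)
5 + 3*N = 5 + 3*2 = 5 + 6 = 11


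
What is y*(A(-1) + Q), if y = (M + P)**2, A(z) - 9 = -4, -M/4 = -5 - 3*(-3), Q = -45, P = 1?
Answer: -9000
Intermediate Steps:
M = -16 (M = -4*(-5 - 3*(-3)) = -4*(-5 + 9) = -4*4 = -16)
A(z) = 5 (A(z) = 9 - 4 = 5)
y = 225 (y = (-16 + 1)**2 = (-15)**2 = 225)
y*(A(-1) + Q) = 225*(5 - 45) = 225*(-40) = -9000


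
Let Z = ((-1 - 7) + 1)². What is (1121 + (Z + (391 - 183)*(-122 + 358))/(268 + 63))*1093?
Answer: 459265484/331 ≈ 1.3875e+6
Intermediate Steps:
Z = 49 (Z = (-8 + 1)² = (-7)² = 49)
(1121 + (Z + (391 - 183)*(-122 + 358))/(268 + 63))*1093 = (1121 + (49 + (391 - 183)*(-122 + 358))/(268 + 63))*1093 = (1121 + (49 + 208*236)/331)*1093 = (1121 + (49 + 49088)*(1/331))*1093 = (1121 + 49137*(1/331))*1093 = (1121 + 49137/331)*1093 = (420188/331)*1093 = 459265484/331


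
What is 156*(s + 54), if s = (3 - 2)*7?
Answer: 9516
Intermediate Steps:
s = 7 (s = 1*7 = 7)
156*(s + 54) = 156*(7 + 54) = 156*61 = 9516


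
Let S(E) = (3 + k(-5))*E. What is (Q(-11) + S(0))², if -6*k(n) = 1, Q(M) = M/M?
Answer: 1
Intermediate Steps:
Q(M) = 1
k(n) = -⅙ (k(n) = -⅙*1 = -⅙)
S(E) = 17*E/6 (S(E) = (3 - ⅙)*E = 17*E/6)
(Q(-11) + S(0))² = (1 + (17/6)*0)² = (1 + 0)² = 1² = 1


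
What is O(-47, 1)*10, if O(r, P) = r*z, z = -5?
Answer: 2350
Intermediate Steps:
O(r, P) = -5*r (O(r, P) = r*(-5) = -5*r)
O(-47, 1)*10 = -5*(-47)*10 = 235*10 = 2350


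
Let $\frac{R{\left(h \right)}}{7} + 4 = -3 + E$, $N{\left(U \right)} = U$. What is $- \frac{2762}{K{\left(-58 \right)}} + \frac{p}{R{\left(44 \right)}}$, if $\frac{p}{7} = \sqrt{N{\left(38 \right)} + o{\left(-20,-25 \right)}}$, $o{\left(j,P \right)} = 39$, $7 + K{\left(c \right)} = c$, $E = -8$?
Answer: $\frac{2762}{65} - \frac{\sqrt{77}}{15} \approx 41.907$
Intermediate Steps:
$K{\left(c \right)} = -7 + c$
$R{\left(h \right)} = -105$ ($R{\left(h \right)} = -28 + 7 \left(-3 - 8\right) = -28 + 7 \left(-11\right) = -28 - 77 = -105$)
$p = 7 \sqrt{77}$ ($p = 7 \sqrt{38 + 39} = 7 \sqrt{77} \approx 61.425$)
$- \frac{2762}{K{\left(-58 \right)}} + \frac{p}{R{\left(44 \right)}} = - \frac{2762}{-7 - 58} + \frac{7 \sqrt{77}}{-105} = - \frac{2762}{-65} + 7 \sqrt{77} \left(- \frac{1}{105}\right) = \left(-2762\right) \left(- \frac{1}{65}\right) - \frac{\sqrt{77}}{15} = \frac{2762}{65} - \frac{\sqrt{77}}{15}$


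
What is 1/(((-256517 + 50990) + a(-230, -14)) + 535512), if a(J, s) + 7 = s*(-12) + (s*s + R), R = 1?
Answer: 1/330343 ≈ 3.0272e-6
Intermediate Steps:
a(J, s) = -6 + s**2 - 12*s (a(J, s) = -7 + (s*(-12) + (s*s + 1)) = -7 + (-12*s + (s**2 + 1)) = -7 + (-12*s + (1 + s**2)) = -7 + (1 + s**2 - 12*s) = -6 + s**2 - 12*s)
1/(((-256517 + 50990) + a(-230, -14)) + 535512) = 1/(((-256517 + 50990) + (-6 + (-14)**2 - 12*(-14))) + 535512) = 1/((-205527 + (-6 + 196 + 168)) + 535512) = 1/((-205527 + 358) + 535512) = 1/(-205169 + 535512) = 1/330343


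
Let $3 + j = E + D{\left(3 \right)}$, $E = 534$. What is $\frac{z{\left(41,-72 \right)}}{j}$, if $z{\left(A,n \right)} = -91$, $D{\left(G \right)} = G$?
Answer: $- \frac{91}{534} \approx -0.17041$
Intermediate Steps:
$j = 534$ ($j = -3 + \left(534 + 3\right) = -3 + 537 = 534$)
$\frac{z{\left(41,-72 \right)}}{j} = - \frac{91}{534}$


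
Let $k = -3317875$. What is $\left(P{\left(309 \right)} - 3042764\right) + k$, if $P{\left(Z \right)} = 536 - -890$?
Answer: $-6359213$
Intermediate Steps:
$P{\left(Z \right)} = 1426$ ($P{\left(Z \right)} = 536 + 890 = 1426$)
$\left(P{\left(309 \right)} - 3042764\right) + k = \left(1426 - 3042764\right) - 3317875 = -3041338 - 3317875 = -6359213$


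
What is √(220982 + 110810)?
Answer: 4*√20737 ≈ 576.01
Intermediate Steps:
√(220982 + 110810) = √331792 = 4*√20737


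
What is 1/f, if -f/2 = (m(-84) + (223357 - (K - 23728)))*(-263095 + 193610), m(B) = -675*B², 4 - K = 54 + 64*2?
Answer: -1/627524176890 ≈ -1.5936e-12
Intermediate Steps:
K = -178 (K = 4 - (54 + 64*2) = 4 - (54 + 128) = 4 - 1*182 = 4 - 182 = -178)
f = -627524176890 (f = -2*(-675*(-84)² + (223357 - (-178 - 23728)))*(-263095 + 193610) = -2*(-675*7056 + (223357 - 1*(-23906)))*(-69485) = -2*(-4762800 + (223357 + 23906))*(-69485) = -2*(-4762800 + 247263)*(-69485) = -(-9031074)*(-69485) = -2*313762088445 = -627524176890)
1/f = 1/(-627524176890) = -1/627524176890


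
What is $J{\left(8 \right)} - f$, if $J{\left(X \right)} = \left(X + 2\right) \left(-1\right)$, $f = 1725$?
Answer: $-1735$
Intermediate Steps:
$J{\left(X \right)} = -2 - X$ ($J{\left(X \right)} = \left(2 + X\right) \left(-1\right) = -2 - X$)
$J{\left(8 \right)} - f = \left(-2 - 8\right) - 1725 = -10 - 1725 = -1735$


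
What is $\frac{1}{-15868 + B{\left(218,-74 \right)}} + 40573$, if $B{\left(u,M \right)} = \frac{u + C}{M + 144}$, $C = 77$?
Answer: $\frac{9010979275}{222093} \approx 40573.0$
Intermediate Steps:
$B{\left(u,M \right)} = \frac{77 + u}{144 + M}$ ($B{\left(u,M \right)} = \frac{u + 77}{M + 144} = \frac{77 + u}{144 + M}$)
$\frac{1}{-15868 + B{\left(218,-74 \right)}} + 40573 = \frac{1}{-15868 + \frac{77 + 218}{144 - 74}} + 40573 = \frac{1}{-15868 + \frac{1}{70} \cdot 295} + 40573 = \frac{1}{-15868 + \frac{59}{14}} + 40573 = \frac{1}{- \frac{222093}{14}} + 40573 = - \frac{14}{222093} + 40573 = \frac{9010979275}{222093}$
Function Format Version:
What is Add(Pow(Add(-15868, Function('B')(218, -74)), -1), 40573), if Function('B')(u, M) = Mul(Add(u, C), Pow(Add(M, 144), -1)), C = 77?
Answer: Rational(9010979275, 222093) ≈ 40573.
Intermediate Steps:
Function('B')(u, M) = Mul(Pow(Add(144, M), -1), Add(77, u)) (Function('B')(u, M) = Mul(Add(u, 77), Pow(Add(M, 144), -1)) = Mul(Add(77, u), Pow(Add(144, M), -1)) = Mul(Pow(Add(144, M), -1), Add(77, u)))
Add(Pow(Add(-15868, Function('B')(218, -74)), -1), 40573) = Add(Pow(Add(-15868, Mul(Pow(Add(144, -74), -1), Add(77, 218))), -1), 40573) = Add(Pow(Add(-15868, Mul(Pow(70, -1), 295)), -1), 40573) = Add(Pow(Add(-15868, Mul(Rational(1, 70), 295)), -1), 40573) = Add(Pow(Add(-15868, Rational(59, 14)), -1), 40573) = Add(Pow(Rational(-222093, 14), -1), 40573) = Add(Rational(-14, 222093), 40573) = Rational(9010979275, 222093)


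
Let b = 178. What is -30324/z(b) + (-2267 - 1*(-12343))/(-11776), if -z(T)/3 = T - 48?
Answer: 14715241/191360 ≈ 76.898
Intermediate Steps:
z(T) = 144 - 3*T (z(T) = -3*(T - 48) = -3*(-48 + T) = 144 - 3*T)
-30324/z(b) + (-2267 - 1*(-12343))/(-11776) = -30324/(144 - 3*178) + (-2267 - 1*(-12343))/(-11776) = -30324/(144 - 534) + (-2267 + 12343)*(-1/11776) = -30324/(-390) + 10076*(-1/11776) = -30324*(-1/390) - 2519/2944 = 5054/65 - 2519/2944 = 14715241/191360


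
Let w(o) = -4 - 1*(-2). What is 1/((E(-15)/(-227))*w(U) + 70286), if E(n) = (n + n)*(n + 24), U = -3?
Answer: 227/15954382 ≈ 1.4228e-5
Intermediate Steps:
E(n) = 2*n*(24 + n) (E(n) = (2*n)*(24 + n) = 2*n*(24 + n))
w(o) = -2 (w(o) = -4 + 2 = -2)
1/((E(-15)/(-227))*w(U) + 70286) = 1/(((2*(-15)*(24 - 15))/(-227))*(-2) + 70286) = 1/(((2*(-15)*9)*(-1/227))*(-2) + 70286) = 1/(-270*(-1/227)*(-2) + 70286) = 1/((270/227)*(-2) + 70286) = 1/(-540/227 + 70286) = 1/(15954382/227) = 227/15954382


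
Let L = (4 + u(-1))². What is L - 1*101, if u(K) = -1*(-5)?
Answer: -20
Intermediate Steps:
u(K) = 5
L = 81 (L = (4 + 5)² = 9² = 81)
L - 1*101 = 81 - 1*101 = 81 - 101 = -20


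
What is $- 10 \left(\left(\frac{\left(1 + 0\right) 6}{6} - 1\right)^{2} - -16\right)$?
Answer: $-160$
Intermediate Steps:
$- 10 \left(\left(\frac{\left(1 + 0\right) 6}{6} - 1\right)^{2} - -16\right) = - 10 \left(\left(1 \cdot 6 \cdot \frac{1}{6} - 1\right)^{2} + 16\right) = - 10 \left(\left(6 \cdot \frac{1}{6} - 1\right)^{2} + 16\right) = - 10 \left(\left(1 - 1\right)^{2} + 16\right) = - 10 \left(0^{2} + 16\right) = - 10 \left(0 + 16\right) = \left(-10\right) 16 = -160$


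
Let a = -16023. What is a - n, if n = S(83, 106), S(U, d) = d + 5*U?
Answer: -16544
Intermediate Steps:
n = 521 (n = 106 + 5*83 = 106 + 415 = 521)
a - n = -16023 - 1*521 = -16023 - 521 = -16544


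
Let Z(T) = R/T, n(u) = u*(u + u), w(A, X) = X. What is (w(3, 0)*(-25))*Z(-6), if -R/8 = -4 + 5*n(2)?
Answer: 0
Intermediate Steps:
n(u) = 2*u² (n(u) = u*(2*u) = 2*u²)
R = -288 (R = -8*(-4 + 5*(2*2²)) = -8*(-4 + 5*(2*4)) = -8*(-4 + 5*8) = -8*(-4 + 40) = -8*36 = -288)
Z(T) = -288/T
(w(3, 0)*(-25))*Z(-6) = (0*(-25))*(-288/(-6)) = 0*(-288*(-⅙)) = 0*48 = 0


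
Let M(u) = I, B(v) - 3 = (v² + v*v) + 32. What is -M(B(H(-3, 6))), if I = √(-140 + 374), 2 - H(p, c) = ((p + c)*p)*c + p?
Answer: -3*√26 ≈ -15.297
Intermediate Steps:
H(p, c) = 2 - p - c*p*(c + p) (H(p, c) = 2 - (((p + c)*p)*c + p) = 2 - (((c + p)*p)*c + p) = 2 - ((p*(c + p))*c + p) = 2 - (c*p*(c + p) + p) = 2 - (p + c*p*(c + p)) = 2 + (-p - c*p*(c + p)) = 2 - p - c*p*(c + p))
B(v) = 35 + 2*v² (B(v) = 3 + ((v² + v*v) + 32) = 3 + ((v² + v²) + 32) = 3 + (2*v² + 32) = 3 + (32 + 2*v²) = 35 + 2*v²)
I = 3*√26 (I = √234 = 3*√26 ≈ 15.297)
M(u) = 3*√26
-M(B(H(-3, 6))) = -3*√26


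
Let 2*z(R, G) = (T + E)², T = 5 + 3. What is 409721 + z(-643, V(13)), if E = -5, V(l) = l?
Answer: 819451/2 ≈ 4.0973e+5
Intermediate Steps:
T = 8
z(R, G) = 9/2 (z(R, G) = (8 - 5)²/2 = (½)*3² = (½)*9 = 9/2)
409721 + z(-643, V(13)) = 409721 + 9/2 = 819451/2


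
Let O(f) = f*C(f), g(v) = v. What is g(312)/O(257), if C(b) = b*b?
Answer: 312/16974593 ≈ 1.8380e-5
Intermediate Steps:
C(b) = b²
O(f) = f³ (O(f) = f*f² = f³)
g(312)/O(257) = 312/(257³) = 312/16974593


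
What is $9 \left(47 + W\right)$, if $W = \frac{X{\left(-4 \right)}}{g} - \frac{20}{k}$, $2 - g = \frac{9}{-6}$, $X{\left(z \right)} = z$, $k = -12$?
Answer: $\frac{2994}{7} \approx 427.71$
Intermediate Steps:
$g = \frac{7}{2}$ ($g = 2 - \frac{9}{-6} = 2 - 9 \left(- \frac{1}{6}\right) = 2 - - \frac{3}{2} = 2 + \frac{3}{2} = \frac{7}{2} \approx 3.5$)
$W = \frac{11}{21}$ ($W = - \frac{4}{\frac{7}{2}} - \frac{20}{-12} = \left(-4\right) \frac{2}{7} - - \frac{5}{3} = - \frac{8}{7} + \frac{5}{3} = \frac{11}{21} \approx 0.52381$)
$9 \left(47 + W\right) = 9 \left(47 + \frac{11}{21}\right) = 9 \cdot \frac{998}{21} = \frac{2994}{7}$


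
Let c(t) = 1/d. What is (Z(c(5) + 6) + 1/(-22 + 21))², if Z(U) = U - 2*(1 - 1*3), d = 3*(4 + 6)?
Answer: 73441/900 ≈ 81.601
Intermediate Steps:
d = 30 (d = 3*10 = 30)
c(t) = 1/30
Z(U) = 4 + U (Z(U) = U - 2*(1 - 3) = U - 2*(-2) = U + 4 = 4 + U)
(Z(c(5) + 6) + 1/(-22 + 21))² = ((4 + (1/30 + 6)) + 1/(-22 + 21))² = ((4 + 181/30) + 1/(-1))² = (301/30 - 1)² = (271/30)² = 73441/900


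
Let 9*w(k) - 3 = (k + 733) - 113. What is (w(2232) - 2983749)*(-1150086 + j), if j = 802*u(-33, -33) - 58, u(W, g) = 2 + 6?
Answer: 30710110143008/9 ≈ 3.4122e+12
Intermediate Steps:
u(W, g) = 8
w(k) = 623/9 + k/9 (w(k) = 1/3 + ((k + 733) - 113)/9 = 1/3 + ((733 + k) - 113)/9 = 1/3 + (620 + k)/9 = 1/3 + (620/9 + k/9) = 623/9 + k/9)
j = 6358 (j = 802*8 - 58 = 6416 - 58 = 6358)
(w(2232) - 2983749)*(-1150086 + j) = ((623/9 + (1/9)*2232) - 2983749)*(-1150086 + 6358) = ((623/9 + 248) - 2983749)*(-1143728) = (2855/9 - 2983749)*(-1143728) = -26850886/9*(-1143728) = 30710110143008/9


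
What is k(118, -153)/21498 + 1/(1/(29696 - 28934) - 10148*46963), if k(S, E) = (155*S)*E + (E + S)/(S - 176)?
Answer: -58941915003441988733/452811301569045300 ≈ -130.17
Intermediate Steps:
k(S, E) = (E + S)/(-176 + S) + 155*E*S (k(S, E) = 155*E*S + (E + S)/(-176 + S) = (E + S)/(-176 + S) + 155*E*S)
k(118, -153)/21498 + 1/(1/(29696 - 28934) - 10148*46963) = ((-153 + 118 - 27280*(-153)*118 + 155*(-153)*118²)/(-176 + 118))/21498 + 1/(1/(29696 - 28934) - 10148*46963) = ((-153 + 118 + 492513120 + 155*(-153)*13924)/(-58))*(1/21498) + (1/46963)/(1/762 - 10148) = -(-153 + 118 + 492513120 - 330207660)/58*(1/21498) + (1/46963)/(1/762 - 10148) = -1/58*162305425*(1/21498) + (1/46963)/(-7732775/762) = -162305425/58*1/21498 - 762/7732775*1/46963 = -162305425/1246884 - 762/363154312325 = -58941915003441988733/452811301569045300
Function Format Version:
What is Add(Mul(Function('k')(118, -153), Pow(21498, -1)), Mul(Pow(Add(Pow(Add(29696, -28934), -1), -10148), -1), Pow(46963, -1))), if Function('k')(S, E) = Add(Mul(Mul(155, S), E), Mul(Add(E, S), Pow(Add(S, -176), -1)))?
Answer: Rational(-58941915003441988733, 452811301569045300) ≈ -130.17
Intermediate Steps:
Function('k')(S, E) = Add(Mul(Pow(Add(-176, S), -1), Add(E, S)), Mul(155, E, S)) (Function('k')(S, E) = Add(Mul(155, E, S), Mul(Add(E, S), Pow(Add(-176, S), -1))) = Add(Mul(155, E, S), Mul(Pow(Add(-176, S), -1), Add(E, S))) = Add(Mul(Pow(Add(-176, S), -1), Add(E, S)), Mul(155, E, S)))
Add(Mul(Function('k')(118, -153), Pow(21498, -1)), Mul(Pow(Add(Pow(Add(29696, -28934), -1), -10148), -1), Pow(46963, -1))) = Add(Mul(Mul(Pow(Add(-176, 118), -1), Add(-153, 118, Mul(-27280, -153, 118), Mul(155, -153, Pow(118, 2)))), Pow(21498, -1)), Mul(Pow(Add(Pow(Add(29696, -28934), -1), -10148), -1), Pow(46963, -1))) = Add(Mul(Mul(Pow(-58, -1), Add(-153, 118, 492513120, Mul(155, -153, 13924))), Rational(1, 21498)), Mul(Pow(Add(Pow(762, -1), -10148), -1), Rational(1, 46963))) = Add(Mul(Mul(Rational(-1, 58), Add(-153, 118, 492513120, -330207660)), Rational(1, 21498)), Mul(Pow(Add(Rational(1, 762), -10148), -1), Rational(1, 46963))) = Add(Mul(Mul(Rational(-1, 58), 162305425), Rational(1, 21498)), Mul(Pow(Rational(-7732775, 762), -1), Rational(1, 46963))) = Add(Mul(Rational(-162305425, 58), Rational(1, 21498)), Mul(Rational(-762, 7732775), Rational(1, 46963))) = Add(Rational(-162305425, 1246884), Rational(-762, 363154312325)) = Rational(-58941915003441988733, 452811301569045300)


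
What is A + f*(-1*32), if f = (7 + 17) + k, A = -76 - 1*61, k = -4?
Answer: -777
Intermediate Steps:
A = -137 (A = -76 - 61 = -137)
f = 20 (f = (7 + 17) - 4 = 24 - 4 = 20)
A + f*(-1*32) = -137 + 20*(-1*32) = -137 + 20*(-32) = -137 - 640 = -777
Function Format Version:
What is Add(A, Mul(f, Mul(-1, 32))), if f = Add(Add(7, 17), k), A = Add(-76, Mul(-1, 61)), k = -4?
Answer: -777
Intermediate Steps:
A = -137 (A = Add(-76, -61) = -137)
f = 20 (f = Add(Add(7, 17), -4) = Add(24, -4) = 20)
Add(A, Mul(f, Mul(-1, 32))) = Add(-137, Mul(20, Mul(-1, 32))) = Add(-137, Mul(20, -32)) = Add(-137, -640) = -777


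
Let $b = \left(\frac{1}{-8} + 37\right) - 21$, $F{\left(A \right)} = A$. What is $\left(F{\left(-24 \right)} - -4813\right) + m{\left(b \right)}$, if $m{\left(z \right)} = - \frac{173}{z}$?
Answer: $\frac{606819}{127} \approx 4778.1$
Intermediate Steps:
$b = \frac{127}{8}$ ($b = \left(- \frac{1}{8} + 37\right) - 21 = \frac{295}{8} - 21 = \frac{127}{8} \approx 15.875$)
$\left(F{\left(-24 \right)} - -4813\right) + m{\left(b \right)} = \left(-24 - -4813\right) - \frac{173}{\frac{127}{8}} = \left(-24 + 4813\right) - \frac{1384}{127} = 4789 - \frac{1384}{127} = \frac{606819}{127}$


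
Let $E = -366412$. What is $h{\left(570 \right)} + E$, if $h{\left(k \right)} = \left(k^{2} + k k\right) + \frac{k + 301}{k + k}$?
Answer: $\frac{323063191}{1140} \approx 2.8339 \cdot 10^{5}$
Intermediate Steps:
$h{\left(k \right)} = 2 k^{2} + \frac{301 + k}{2 k}$ ($h{\left(k \right)} = \left(k^{2} + k^{2}\right) + \frac{301 + k}{2 k} = 2 k^{2} + \left(301 + k\right) \frac{1}{2 k} = 2 k^{2} + \frac{301 + k}{2 k}$)
$h{\left(570 \right)} + E = \frac{301 + 570 + 4 \cdot 570^{3}}{2 \cdot 570} - 366412 = \frac{1}{2} \cdot \frac{1}{570} \left(301 + 570 + 4 \cdot 185193000\right) - 366412 = \frac{1}{2} \cdot \frac{1}{570} \left(301 + 570 + 740772000\right) - 366412 = \frac{1}{2} \cdot \frac{1}{570} \cdot 740772871 - 366412 = \frac{740772871}{1140} - 366412 = \frac{323063191}{1140}$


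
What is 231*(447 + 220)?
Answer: 154077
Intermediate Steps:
231*(447 + 220) = 231*667 = 154077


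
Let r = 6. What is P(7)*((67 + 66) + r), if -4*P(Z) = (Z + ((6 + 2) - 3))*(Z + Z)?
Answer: -5838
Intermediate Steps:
P(Z) = -Z*(5 + Z)/2 (P(Z) = -(Z + ((6 + 2) - 3))*(Z + Z)/4 = -(Z + (8 - 3))*2*Z/4 = -(Z + 5)*2*Z/4 = -(5 + Z)*2*Z/4 = -Z*(5 + Z)/2)
P(7)*((67 + 66) + r) = (-1/2*7*(5 + 7))*((67 + 66) + 6) = (-1/2*7*12)*(133 + 6) = -42*139 = -5838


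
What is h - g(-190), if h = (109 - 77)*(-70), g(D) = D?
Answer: -2050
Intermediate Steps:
h = -2240 (h = 32*(-70) = -2240)
h - g(-190) = -2240 - 1*(-190) = -2240 + 190 = -2050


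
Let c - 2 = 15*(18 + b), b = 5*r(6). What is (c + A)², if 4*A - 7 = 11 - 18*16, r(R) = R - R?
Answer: 167281/4 ≈ 41820.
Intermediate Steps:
r(R) = 0
b = 0 (b = 5*0 = 0)
c = 272 (c = 2 + 15*(18 + 0) = 2 + 15*18 = 2 + 270 = 272)
A = -135/2 (A = 7/4 + (11 - 18*16)/4 = 7/4 + (11 - 288)/4 = 7/4 + (¼)*(-277) = 7/4 - 277/4 = -135/2 ≈ -67.500)
(c + A)² = (272 - 135/2)² = (409/2)² = 167281/4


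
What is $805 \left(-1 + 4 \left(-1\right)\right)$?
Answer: $-4025$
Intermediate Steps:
$805 \left(-1 + 4 \left(-1\right)\right) = 805 \left(-1 - 4\right) = 805 \left(-5\right) = -4025$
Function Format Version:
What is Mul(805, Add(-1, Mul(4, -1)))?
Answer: -4025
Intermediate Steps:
Mul(805, Add(-1, Mul(4, -1))) = Mul(805, Add(-1, -4)) = Mul(805, -5) = -4025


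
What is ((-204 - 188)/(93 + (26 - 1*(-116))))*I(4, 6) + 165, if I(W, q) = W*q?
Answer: 29367/235 ≈ 124.97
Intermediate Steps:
((-204 - 188)/(93 + (26 - 1*(-116))))*I(4, 6) + 165 = ((-204 - 188)/(93 + (26 - 1*(-116))))*(4*6) + 165 = -392/(93 + (26 + 116))*24 + 165 = -392/(93 + 142)*24 + 165 = -392/235*24 + 165 = -9408/235 + 165 = 29367/235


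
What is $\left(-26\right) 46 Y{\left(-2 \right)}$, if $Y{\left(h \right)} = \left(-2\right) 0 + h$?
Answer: $2392$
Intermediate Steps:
$Y{\left(h \right)} = h$ ($Y{\left(h \right)} = 0 + h = h$)
$\left(-26\right) 46 Y{\left(-2 \right)} = \left(-26\right) 46 \left(-2\right) = \left(-1196\right) \left(-2\right) = 2392$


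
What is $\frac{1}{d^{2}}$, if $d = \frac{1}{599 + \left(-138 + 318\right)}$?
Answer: $606841$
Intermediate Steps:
$d = \frac{1}{779}$ ($d = \frac{1}{599 + 180} = \frac{1}{779} \approx 0.0012837$)
$\frac{1}{d^{2}} = \frac{1}{\left(\frac{1}{779}\right)^{2}} = \frac{1}{\frac{1}{606841}} = 606841$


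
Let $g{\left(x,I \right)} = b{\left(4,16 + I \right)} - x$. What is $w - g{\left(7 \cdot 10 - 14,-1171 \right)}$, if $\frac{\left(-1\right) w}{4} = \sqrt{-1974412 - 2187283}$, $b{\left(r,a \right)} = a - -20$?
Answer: $1191 - 4 i \sqrt{4161695} \approx 1191.0 - 8160.1 i$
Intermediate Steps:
$b{\left(r,a \right)} = 20 + a$ ($b{\left(r,a \right)} = a + 20 = 20 + a$)
$g{\left(x,I \right)} = 36 + I - x$ ($g{\left(x,I \right)} = \left(20 + \left(16 + I\right)\right) - x = \left(36 + I\right) - x = 36 + I - x$)
$w = - 4 i \sqrt{4161695}$ ($w = - 4 \sqrt{-1974412 - 2187283} = - 4 \sqrt{-4161695} = - 4 i \sqrt{4161695} \approx - 8160.1 i$)
$w - g{\left(7 \cdot 10 - 14,-1171 \right)} = - 4 i \sqrt{4161695} - \left(36 - 1171 - \left(7 \cdot 10 - 14\right)\right) = - 4 i \sqrt{4161695} - \left(36 - 1171 - \left(70 - 14\right)\right) = - 4 i \sqrt{4161695} - \left(36 - 1171 - 56\right) = - 4 i \sqrt{4161695} - -1191 = - 4 i \sqrt{4161695} + 1191 = 1191 - 4 i \sqrt{4161695}$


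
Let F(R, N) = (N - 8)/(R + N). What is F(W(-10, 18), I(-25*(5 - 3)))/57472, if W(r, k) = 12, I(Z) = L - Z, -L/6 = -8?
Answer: 9/632192 ≈ 1.4236e-5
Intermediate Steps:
L = 48 (L = -6*(-8) = 48)
I(Z) = 48 - Z
F(R, N) = (-8 + N)/(N + R)
F(W(-10, 18), I(-25*(5 - 3)))/57472 = ((-8 + (48 - (-5)*5*(5 - 3)))/((48 - (-5)*5*(5 - 3)) + 12))/57472 = ((-8 + (48 - (-5)*5*2))/((48 - (-5)*5*2) + 12))*(1/57472) = ((-8 + (48 - (-5)*10))/((48 - (-5)*10) + 12))*(1/57472) = ((-8 + (48 - 1*(-50)))/((48 - 1*(-50)) + 12))*(1/57472) = ((-8 + (48 + 50))/((48 + 50) + 12))*(1/57472) = ((-8 + 98)/(98 + 12))*(1/57472) = (90/110)*(1/57472) = ((1/110)*90)*(1/57472) = (9/11)*(1/57472) = 9/632192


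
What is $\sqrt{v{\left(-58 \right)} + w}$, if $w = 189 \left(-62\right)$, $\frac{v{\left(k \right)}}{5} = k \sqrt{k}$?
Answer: $\sqrt{-11718 - 290 i \sqrt{58}} \approx 10.157 - 108.73 i$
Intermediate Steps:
$v{\left(k \right)} = 5 k^{\frac{3}{2}}$ ($v{\left(k \right)} = 5 k \sqrt{k} = 5 k^{\frac{3}{2}}$)
$w = -11718$
$\sqrt{v{\left(-58 \right)} + w} = \sqrt{5 \left(-58\right)^{\frac{3}{2}} - 11718} = \sqrt{5 \left(- 58 i \sqrt{58}\right) - 11718} = \sqrt{- 290 i \sqrt{58} - 11718} = \sqrt{-11718 - 290 i \sqrt{58}}$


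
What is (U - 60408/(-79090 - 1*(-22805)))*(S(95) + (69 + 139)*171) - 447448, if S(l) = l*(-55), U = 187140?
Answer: 319584774339964/56285 ≈ 5.6780e+9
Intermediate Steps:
S(l) = -55*l
(U - 60408/(-79090 - 1*(-22805)))*(S(95) + (69 + 139)*171) - 447448 = (187140 - 60408/(-79090 - 1*(-22805)))*(-55*95 + (69 + 139)*171) - 447448 = (187140 - 60408/(-79090 + 22805))*(-5225 + 208*171) - 447448 = (187140 - 60408/(-56285))*(-5225 + 35568) - 447448 = (187140 - 60408*(-1/56285))*30343 - 447448 = (187140 + 60408/56285)*30343 - 447448 = (10533235308/56285)*30343 - 447448 = 319609958950644/56285 - 447448 = 319584774339964/56285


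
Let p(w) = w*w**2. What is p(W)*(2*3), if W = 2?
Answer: 48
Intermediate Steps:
p(w) = w**3
p(W)*(2*3) = 2**3*(2*3) = 8*6 = 48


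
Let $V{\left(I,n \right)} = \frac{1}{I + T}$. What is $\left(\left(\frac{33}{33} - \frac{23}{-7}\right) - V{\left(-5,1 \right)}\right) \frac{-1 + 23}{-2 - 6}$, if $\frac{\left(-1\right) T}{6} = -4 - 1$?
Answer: $- \frac{8173}{700} \approx -11.676$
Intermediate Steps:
$T = 30$ ($T = - 6 \left(-4 - 1\right) = \left(-6\right) \left(-5\right) = 30$)
$V{\left(I,n \right)} = \frac{1}{30 + I}$ ($V{\left(I,n \right)} = \frac{1}{I + 30} = \frac{1}{30 + I}$)
$\left(\left(\frac{33}{33} - \frac{23}{-7}\right) - V{\left(-5,1 \right)}\right) \frac{-1 + 23}{-2 - 6} = \left(\left(\frac{33}{33} - \frac{23}{-7}\right) - \frac{1}{30 - 5}\right) \frac{-1 + 23}{-2 - 6} = \left(\left(33 \cdot \frac{1}{33} - - \frac{23}{7}\right) - \frac{1}{25}\right) \frac{22}{-8} = \left(\left(1 + \frac{23}{7}\right) - \frac{1}{25}\right) 22 \left(- \frac{1}{8}\right) = \left(\frac{30}{7} - \frac{1}{25}\right) \left(- \frac{11}{4}\right) = \frac{743}{175} \left(- \frac{11}{4}\right) = - \frac{8173}{700}$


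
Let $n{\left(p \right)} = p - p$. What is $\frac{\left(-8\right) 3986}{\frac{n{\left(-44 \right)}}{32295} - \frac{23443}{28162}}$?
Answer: $\frac{898029856}{23443} \approx 38307.0$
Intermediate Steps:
$n{\left(p \right)} = 0$
$\frac{\left(-8\right) 3986}{\frac{n{\left(-44 \right)}}{32295} - \frac{23443}{28162}} = \frac{\left(-8\right) 3986}{\frac{0}{32295} - \frac{23443}{28162}} = - \frac{31888}{0 \cdot \frac{1}{32295} - \frac{23443}{28162}} = - \frac{31888}{0 - \frac{23443}{28162}} = - \frac{31888}{- \frac{23443}{28162}} = \left(-31888\right) \left(- \frac{28162}{23443}\right) = \frac{898029856}{23443}$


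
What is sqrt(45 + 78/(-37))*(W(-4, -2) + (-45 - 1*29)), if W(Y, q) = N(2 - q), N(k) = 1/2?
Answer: -3381*sqrt(111)/74 ≈ -481.37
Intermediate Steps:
N(k) = 1/2
W(Y, q) = 1/2
sqrt(45 + 78/(-37))*(W(-4, -2) + (-45 - 1*29)) = sqrt(45 + 78/(-37))*(1/2 + (-45 - 1*29)) = sqrt(45 + 78*(-1/37))*(1/2 + (-45 - 29)) = sqrt(45 - 78/37)*(1/2 - 74) = sqrt(1587/37)*(-147/2) = (23*sqrt(111)/37)*(-147/2) = -3381*sqrt(111)/74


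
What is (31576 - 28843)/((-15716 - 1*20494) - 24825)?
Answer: -911/20345 ≈ -0.044778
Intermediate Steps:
(31576 - 28843)/((-15716 - 1*20494) - 24825) = 2733/((-15716 - 20494) - 24825) = 2733/(-36210 - 24825) = 2733/(-61035) = 2733*(-1/61035) = -911/20345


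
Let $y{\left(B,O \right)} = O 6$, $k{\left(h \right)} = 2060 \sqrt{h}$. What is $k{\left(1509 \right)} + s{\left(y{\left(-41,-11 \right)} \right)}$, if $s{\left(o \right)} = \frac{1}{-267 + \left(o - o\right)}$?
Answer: $- \frac{1}{267} + 2060 \sqrt{1509} \approx 80023.0$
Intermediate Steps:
$y{\left(B,O \right)} = 6 O$
$s{\left(o \right)} = - \frac{1}{267}$ ($s{\left(o \right)} = \frac{1}{-267 + 0} = \frac{1}{-267} = - \frac{1}{267}$)
$k{\left(1509 \right)} + s{\left(y{\left(-41,-11 \right)} \right)} = 2060 \sqrt{1509} - \frac{1}{267} = - \frac{1}{267} + 2060 \sqrt{1509}$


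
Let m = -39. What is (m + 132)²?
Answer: 8649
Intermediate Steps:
(m + 132)² = (-39 + 132)² = 93² = 8649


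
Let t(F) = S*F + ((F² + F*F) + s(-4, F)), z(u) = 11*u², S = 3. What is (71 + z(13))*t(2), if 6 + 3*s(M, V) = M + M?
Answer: 54040/3 ≈ 18013.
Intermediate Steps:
s(M, V) = -2 + 2*M/3 (s(M, V) = -2 + (M + M)/3 = -2 + (2*M)/3 = -2 + 2*M/3)
t(F) = -14/3 + 2*F² + 3*F (t(F) = 3*F + ((F² + F*F) + (-2 + (⅔)*(-4))) = 3*F + ((F² + F²) + (-2 - 8/3)) = 3*F + (2*F² - 14/3) = 3*F + (-14/3 + 2*F²) = -14/3 + 2*F² + 3*F)
(71 + z(13))*t(2) = (71 + 11*13²)*(-14/3 + 2*2² + 3*2) = (71 + 11*169)*(-14/3 + 2*4 + 6) = (71 + 1859)*(-14/3 + 8 + 6) = 1930*(28/3) = 54040/3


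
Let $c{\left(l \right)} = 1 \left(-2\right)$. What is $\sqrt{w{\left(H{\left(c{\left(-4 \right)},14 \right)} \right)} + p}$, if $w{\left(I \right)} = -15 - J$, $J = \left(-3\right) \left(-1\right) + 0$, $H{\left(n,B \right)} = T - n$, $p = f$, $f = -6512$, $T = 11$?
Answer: $i \sqrt{6530} \approx 80.808 i$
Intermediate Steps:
$c{\left(l \right)} = -2$
$p = -6512$
$H{\left(n,B \right)} = 11 - n$
$J = 3$ ($J = 3 + 0 = 3$)
$w{\left(I \right)} = -18$ ($w{\left(I \right)} = -15 - 3 = -18$)
$\sqrt{w{\left(H{\left(c{\left(-4 \right)},14 \right)} \right)} + p} = \sqrt{-18 - 6512} = \sqrt{-6530} = i \sqrt{6530}$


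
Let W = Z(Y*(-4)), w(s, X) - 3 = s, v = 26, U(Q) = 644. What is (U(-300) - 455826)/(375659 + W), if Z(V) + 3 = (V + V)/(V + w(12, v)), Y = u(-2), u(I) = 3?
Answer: -2501/2064 ≈ -1.2117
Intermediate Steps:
Y = 3
w(s, X) = 3 + s
Z(V) = -3 + 2*V/(15 + V) (Z(V) = -3 + (V + V)/(V + (3 + 12)) = -3 + (2*V)/(V + 15) = -3 + (2*V)/(15 + V) = -3 + 2*V/(15 + V))
W = -11 (W = (-45 - 3*(-4))/(15 + 3*(-4)) = (-45 - 1*(-12))/(15 - 12) = (-45 + 12)/3 = (⅓)*(-33) = -11)
(U(-300) - 455826)/(375659 + W) = (644 - 455826)/(375659 - 11) = -455182/375648 = -455182*1/375648 = -2501/2064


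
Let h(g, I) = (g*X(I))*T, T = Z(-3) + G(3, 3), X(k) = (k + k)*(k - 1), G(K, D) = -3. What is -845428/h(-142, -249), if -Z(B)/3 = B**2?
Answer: -211357/132592500 ≈ -0.0015940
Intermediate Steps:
X(k) = 2*k*(-1 + k) (X(k) = (2*k)*(-1 + k) = 2*k*(-1 + k))
Z(B) = -3*B**2
T = -30 (T = -3*(-3)**2 - 3 = -3*9 - 3 = -27 - 3 = -30)
h(g, I) = -60*I*g*(-1 + I) (h(g, I) = (g*(2*I*(-1 + I)))*(-30) = (2*I*g*(-1 + I))*(-30) = -60*I*g*(-1 + I))
-845428/h(-142, -249) = -845428*1/(2121480*(1 - 1*(-249))) = -845428*1/(2121480*(1 + 249)) = -845428/(60*(-249)*(-142)*250) = -845428/530370000 = -845428*1/530370000 = -211357/132592500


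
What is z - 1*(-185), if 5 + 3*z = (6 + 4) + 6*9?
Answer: 614/3 ≈ 204.67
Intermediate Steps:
z = 59/3 (z = -5/3 + ((6 + 4) + 6*9)/3 = -5/3 + (10 + 54)/3 = -5/3 + (1/3)*64 = -5/3 + 64/3 = 59/3 ≈ 19.667)
z - 1*(-185) = 59/3 - 1*(-185) = 59/3 + 185 = 614/3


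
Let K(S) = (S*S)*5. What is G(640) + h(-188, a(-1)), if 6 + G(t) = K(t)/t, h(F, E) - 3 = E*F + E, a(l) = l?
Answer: 3384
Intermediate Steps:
K(S) = 5*S**2 (K(S) = S**2*5 = 5*S**2)
h(F, E) = 3 + E + E*F (h(F, E) = 3 + (E*F + E) = 3 + (E + E*F) = 3 + E + E*F)
G(t) = -6 + 5*t (G(t) = -6 + (5*t**2)/t = -6 + 5*t)
G(640) + h(-188, a(-1)) = (-6 + 5*640) + (3 - 1 - 1*(-188)) = (-6 + 3200) + (3 - 1 + 188) = 3194 + 190 = 3384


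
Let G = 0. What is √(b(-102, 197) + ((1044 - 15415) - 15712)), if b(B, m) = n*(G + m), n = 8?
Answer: I*√28507 ≈ 168.84*I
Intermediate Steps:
b(B, m) = 8*m (b(B, m) = 8*(0 + m) = 8*m)
√(b(-102, 197) + ((1044 - 15415) - 15712)) = √(8*197 + ((1044 - 15415) - 15712)) = √(1576 + (-14371 - 15712)) = √(1576 - 30083) = √(-28507) = I*√28507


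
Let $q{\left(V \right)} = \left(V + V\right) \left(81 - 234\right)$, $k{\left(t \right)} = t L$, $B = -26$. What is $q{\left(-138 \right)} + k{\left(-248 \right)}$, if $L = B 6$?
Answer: $80916$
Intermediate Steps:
$L = -156$ ($L = \left(-26\right) 6 = -156$)
$k{\left(t \right)} = - 156 t$ ($k{\left(t \right)} = t \left(-156\right) = - 156 t$)
$q{\left(V \right)} = - 306 V$ ($q{\left(V \right)} = 2 V \left(-153\right) = - 306 V$)
$q{\left(-138 \right)} + k{\left(-248 \right)} = \left(-306\right) \left(-138\right) - -38688 = 42228 + 38688 = 80916$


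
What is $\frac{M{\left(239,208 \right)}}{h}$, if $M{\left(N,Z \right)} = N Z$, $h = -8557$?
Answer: $- \frac{49712}{8557} \approx -5.8095$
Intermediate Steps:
$\frac{M{\left(239,208 \right)}}{h} = \frac{239 \cdot 208}{-8557} = 49712 \left(- \frac{1}{8557}\right) = - \frac{49712}{8557}$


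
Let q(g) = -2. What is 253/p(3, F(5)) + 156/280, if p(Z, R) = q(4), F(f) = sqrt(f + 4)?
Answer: -4408/35 ≈ -125.94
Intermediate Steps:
F(f) = sqrt(4 + f)
p(Z, R) = -2
253/p(3, F(5)) + 156/280 = 253/(-2) + 156/280 = 253*(-1/2) + 156*(1/280) = -253/2 + 39/70 = -4408/35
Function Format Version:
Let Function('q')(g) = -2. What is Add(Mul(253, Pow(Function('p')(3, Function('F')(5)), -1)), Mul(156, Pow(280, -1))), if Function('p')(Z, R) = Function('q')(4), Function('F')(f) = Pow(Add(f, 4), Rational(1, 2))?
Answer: Rational(-4408, 35) ≈ -125.94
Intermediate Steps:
Function('F')(f) = Pow(Add(4, f), Rational(1, 2))
Function('p')(Z, R) = -2
Add(Mul(253, Pow(Function('p')(3, Function('F')(5)), -1)), Mul(156, Pow(280, -1))) = Add(Mul(253, Pow(-2, -1)), Mul(156, Pow(280, -1))) = Add(Mul(253, Rational(-1, 2)), Mul(156, Rational(1, 280))) = Add(Rational(-253, 2), Rational(39, 70)) = Rational(-4408, 35)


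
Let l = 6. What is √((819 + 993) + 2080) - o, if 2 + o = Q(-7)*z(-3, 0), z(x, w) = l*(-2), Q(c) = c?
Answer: -82 + 2*√973 ≈ -19.614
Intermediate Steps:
z(x, w) = -12 (z(x, w) = 6*(-2) = -12)
o = 82 (o = -2 - 7*(-12) = -2 + 84 = 82)
√((819 + 993) + 2080) - o = √((819 + 993) + 2080) - 1*82 = √(1812 + 2080) - 82 = √3892 - 82 = 2*√973 - 82 = -82 + 2*√973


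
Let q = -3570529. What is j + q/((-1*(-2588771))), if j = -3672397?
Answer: -9506998424616/2588771 ≈ -3.6724e+6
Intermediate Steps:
j + q/((-1*(-2588771))) = -3672397 - 3570529/((-1*(-2588771))) = -3672397 - 3570529/2588771 = -9506998424616/2588771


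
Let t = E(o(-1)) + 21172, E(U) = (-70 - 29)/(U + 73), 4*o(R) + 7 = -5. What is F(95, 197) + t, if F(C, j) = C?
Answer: 1488591/70 ≈ 21266.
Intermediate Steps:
o(R) = -3 (o(R) = -7/4 + (¼)*(-5) = -7/4 - 5/4 = -3)
E(U) = -99/(73 + U)
t = 1481941/70 (t = -99/(73 - 3) + 21172 = -99/70 + 21172 = 1481941/70 ≈ 21171.)
F(95, 197) + t = 95 + 1481941/70 = 1488591/70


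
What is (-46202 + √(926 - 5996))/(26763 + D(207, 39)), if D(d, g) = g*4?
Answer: -46202/26919 + 13*I*√30/26919 ≈ -1.7163 + 0.0026451*I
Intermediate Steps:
D(d, g) = 4*g
(-46202 + √(926 - 5996))/(26763 + D(207, 39)) = (-46202 + √(926 - 5996))/(26763 + 4*39) = (-46202 + √(-5070))/(26763 + 156) = (-46202 + 13*I*√30)/26919 = (-46202 + 13*I*√30)*(1/26919) = -46202/26919 + 13*I*√30/26919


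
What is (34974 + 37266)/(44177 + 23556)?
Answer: 72240/67733 ≈ 1.0665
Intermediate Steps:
(34974 + 37266)/(44177 + 23556) = 72240/67733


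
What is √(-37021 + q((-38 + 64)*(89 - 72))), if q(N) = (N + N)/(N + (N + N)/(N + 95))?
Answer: I*√219485695/77 ≈ 192.4*I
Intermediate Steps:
q(N) = 2*N/(N + 2*N/(95 + N)) (q(N) = (2*N)/(N + (2*N)/(95 + N)) = (2*N)/(N + 2*N/(95 + N)) = 2*N/(N + 2*N/(95 + N)))
√(-37021 + q((-38 + 64)*(89 - 72))) = √(-37021 + 2*(95 + (-38 + 64)*(89 - 72))/(97 + (-38 + 64)*(89 - 72))) = √(-37021 + 2*(95 + 26*17)/(97 + 26*17)) = √(-37021 + 2*(95 + 442)/(97 + 442)) = √(-37021 + 2*537/539) = √(-37021 + 2*(1/539)*537) = √(-37021 + 1074/539) = √(-19953245/539) = I*√219485695/77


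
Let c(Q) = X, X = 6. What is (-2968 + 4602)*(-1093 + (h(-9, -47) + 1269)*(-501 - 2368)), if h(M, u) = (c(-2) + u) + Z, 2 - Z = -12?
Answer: -5824214894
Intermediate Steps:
Z = 14 (Z = 2 - 1*(-12) = 2 + 12 = 14)
c(Q) = 6
h(M, u) = 20 + u (h(M, u) = (6 + u) + 14 = 20 + u)
(-2968 + 4602)*(-1093 + (h(-9, -47) + 1269)*(-501 - 2368)) = (-2968 + 4602)*(-1093 + ((20 - 47) + 1269)*(-501 - 2368)) = 1634*(-1093 + (-27 + 1269)*(-2869)) = 1634*(-1093 + 1242*(-2869)) = 1634*(-1093 - 3563298) = 1634*(-3564391) = -5824214894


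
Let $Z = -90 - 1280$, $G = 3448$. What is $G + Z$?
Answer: $2078$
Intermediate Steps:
$Z = -1370$
$G + Z = 3448 - 1370 = 2078$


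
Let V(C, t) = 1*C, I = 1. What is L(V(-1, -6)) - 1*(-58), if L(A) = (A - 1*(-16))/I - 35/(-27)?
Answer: 2006/27 ≈ 74.296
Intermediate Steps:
V(C, t) = C
L(A) = 467/27 + A (L(A) = (A - 1*(-16))/1 - 35/(-27) = (A + 16)*1 - 35*(-1/27) = (16 + A)*1 + 35/27 = (16 + A) + 35/27 = 467/27 + A)
L(V(-1, -6)) - 1*(-58) = (467/27 - 1) - 1*(-58) = 440/27 + 58 = 2006/27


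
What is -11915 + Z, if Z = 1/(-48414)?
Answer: -576852811/48414 ≈ -11915.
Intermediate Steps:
Z = -1/48414 ≈ -2.0655e-5
-11915 + Z = -11915 - 1/48414 = -576852811/48414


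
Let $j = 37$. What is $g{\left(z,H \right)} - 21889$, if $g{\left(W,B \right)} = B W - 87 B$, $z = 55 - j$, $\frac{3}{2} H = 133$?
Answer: $-28007$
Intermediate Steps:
$H = \frac{266}{3}$ ($H = \frac{2}{3} \cdot 133 = \frac{266}{3} \approx 88.667$)
$z = 18$ ($z = 55 - 37 = 18$)
$g{\left(W,B \right)} = - 87 B + B W$
$g{\left(z,H \right)} - 21889 = \frac{266 \left(-87 + 18\right)}{3} - 21889 = \frac{266}{3} \left(-69\right) - 21889 = -6118 - 21889 = -28007$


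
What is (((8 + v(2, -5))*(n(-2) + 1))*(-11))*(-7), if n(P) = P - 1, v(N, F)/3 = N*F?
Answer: 3388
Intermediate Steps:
v(N, F) = 3*F*N (v(N, F) = 3*(N*F) = 3*(F*N) = 3*F*N)
n(P) = -1 + P
(((8 + v(2, -5))*(n(-2) + 1))*(-11))*(-7) = (((8 + 3*(-5)*2)*((-1 - 2) + 1))*(-11))*(-7) = (((8 - 30)*(-3 + 1))*(-11))*(-7) = (-22*(-2)*(-11))*(-7) = (44*(-11))*(-7) = -484*(-7) = 3388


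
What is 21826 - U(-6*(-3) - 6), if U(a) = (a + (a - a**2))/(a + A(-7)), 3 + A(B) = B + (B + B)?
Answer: 21816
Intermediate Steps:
A(B) = -3 + 3*B (A(B) = -3 + (B + (B + B)) = -3 + (B + 2*B) = -3 + 3*B)
U(a) = (-a**2 + 2*a)/(-24 + a) (U(a) = (a + (a - a**2))/(a + (-3 + 3*(-7))) = (-a**2 + 2*a)/(a + (-3 - 21)) = (-a**2 + 2*a)/(a - 24) = (-a**2 + 2*a)/(-24 + a))
21826 - U(-6*(-3) - 6) = 21826 - (-6*(-3) - 6)*(2 - (-6*(-3) - 6))/(-24 + (-6*(-3) - 6)) = 21826 - (18 - 6)*(2 - (18 - 6))/(-24 + (18 - 6)) = 21826 - 12*(2 - 1*12)/(-24 + 12) = 21826 - 12*(2 - 12)/(-12) = 21826 - 12*(-1)*(-10)/12 = 21826 - 1*10 = 21826 - 10 = 21816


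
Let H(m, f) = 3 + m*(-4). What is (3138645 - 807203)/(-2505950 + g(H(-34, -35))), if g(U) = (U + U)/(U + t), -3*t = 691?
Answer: -319407554/343315567 ≈ -0.93036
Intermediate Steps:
t = -691/3 (t = -⅓*691 = -691/3 ≈ -230.33)
H(m, f) = 3 - 4*m
g(U) = 2*U/(-691/3 + U) (g(U) = (U + U)/(U - 691/3) = (2*U)/(-691/3 + U) = 2*U/(-691/3 + U))
(3138645 - 807203)/(-2505950 + g(H(-34, -35))) = (3138645 - 807203)/(-2505950 + 6*(3 - 4*(-34))/(-691 + 3*(3 - 4*(-34)))) = 2331442/(-2505950 + 6*(3 + 136)/(-691 + 3*(3 + 136))) = 2331442/(-2505950 + 6*139/(-691 + 3*139)) = 2331442/(-2505950 + 6*139/(-691 + 417)) = 2331442/(-2505950 + 6*139/(-274)) = 2331442/(-2505950 + 6*139*(-1/274)) = 2331442/(-2505950 - 417/137) = 2331442/(-343315567/137) = 2331442*(-137/343315567) = -319407554/343315567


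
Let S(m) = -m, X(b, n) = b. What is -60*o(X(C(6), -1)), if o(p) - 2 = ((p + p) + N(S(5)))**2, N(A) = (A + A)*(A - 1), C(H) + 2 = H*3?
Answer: -507960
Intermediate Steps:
C(H) = -2 + 3*H (C(H) = -2 + H*3 = -2 + 3*H)
N(A) = 2*A*(-1 + A) (N(A) = (2*A)*(-1 + A) = 2*A*(-1 + A))
o(p) = 2 + (60 + 2*p)**2 (o(p) = 2 + ((p + p) + 2*(-1*5)*(-1 - 1*5))**2 = 2 + (2*p + 2*(-5)*(-1 - 5))**2 = 2 + (2*p + 2*(-5)*(-6))**2 = 2 + (2*p + 60)**2 = 2 + (60 + 2*p)**2)
-60*o(X(C(6), -1)) = -60*(2 + 4*(30 + (-2 + 3*6))**2) = -60*(2 + 4*(30 + (-2 + 18))**2) = -60*(2 + 4*(30 + 16)**2) = -60*(2 + 4*46**2) = -60*(2 + 4*2116) = -60*(2 + 8464) = -60*8466 = -507960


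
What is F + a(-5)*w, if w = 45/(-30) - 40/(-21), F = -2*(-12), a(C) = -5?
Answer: 923/42 ≈ 21.976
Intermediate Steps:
F = 24
w = 17/42 (w = 45*(-1/30) - 40*(-1/21) = -3/2 + 40/21 = 17/42 ≈ 0.40476)
F + a(-5)*w = 24 - 5*17/42 = 24 - 85/42 = 923/42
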